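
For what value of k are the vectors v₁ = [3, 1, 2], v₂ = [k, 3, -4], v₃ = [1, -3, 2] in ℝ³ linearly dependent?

k = -7/2

The vectors are dependent exactly when the determinant of the matrix with rows v₁, v₂, v₃ vanishes.
Cofactor expansion gives det = -8*k - 28.
Setting this to zero gives k = -7/2.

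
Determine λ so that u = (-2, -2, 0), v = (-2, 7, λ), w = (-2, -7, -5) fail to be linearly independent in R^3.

λ = 9

Place the vectors as rows of a 3×3 matrix; dependence ⇔ determinant zero.
The determinant works out to 90 - 10*λ.
Setting this to zero gives λ = 9.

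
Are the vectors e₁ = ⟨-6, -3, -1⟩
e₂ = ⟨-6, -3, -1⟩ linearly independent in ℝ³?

linearly dependent

Two of the vectors are equal, giving an immediate dependence.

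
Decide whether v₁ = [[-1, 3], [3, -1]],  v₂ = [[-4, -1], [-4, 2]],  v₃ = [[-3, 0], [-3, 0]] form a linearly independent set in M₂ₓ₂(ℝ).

linearly independent

Write each element as a coordinate vector in ℝ⁴ using {E₁₁, E₁₂, E₂₁, E₂₂}.
Row-reduce the matrix whose columns are v₁, v₂, v₃.
The reduction yields 3 nonzero rows, so the rank is 3.
Since rank = 3 (the number of vectors), the set is linearly independent.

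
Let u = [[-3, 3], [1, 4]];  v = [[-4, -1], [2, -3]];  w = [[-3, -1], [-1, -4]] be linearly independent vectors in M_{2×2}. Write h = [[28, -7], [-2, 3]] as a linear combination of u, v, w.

Identify each element with its coordinate vector in ℝ⁴ via {E₁₁, E₁₂, E₂₁, E₂₂}.
Since u, v, w are independent, the coefficients expressing h are uniquely determined by a linear system.
The system has the unique solution (a₁, a₂, a₃) = (-4, -1, -4).

h = -4u - v - 4w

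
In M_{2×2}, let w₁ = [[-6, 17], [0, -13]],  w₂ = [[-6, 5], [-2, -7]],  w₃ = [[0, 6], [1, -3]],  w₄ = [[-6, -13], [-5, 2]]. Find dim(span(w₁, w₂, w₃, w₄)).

dim = 2

Pass to coordinate vectors with respect to the basis {E₁₁, E₁₂, E₂₁, E₂₂}.
Row-reduce the 4×4 matrix with these as rows.
There are 2 pivot columns, so rank = 2.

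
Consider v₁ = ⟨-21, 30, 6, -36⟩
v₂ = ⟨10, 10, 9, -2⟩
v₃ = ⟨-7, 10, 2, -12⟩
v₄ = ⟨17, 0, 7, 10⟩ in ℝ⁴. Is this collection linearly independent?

The matrix [v₁|v₂|v₃|v₄] has determinant 0.
A zero determinant means the columns are linearly dependent.
Indeed v₁ - 3v₃ = 0.

linearly dependent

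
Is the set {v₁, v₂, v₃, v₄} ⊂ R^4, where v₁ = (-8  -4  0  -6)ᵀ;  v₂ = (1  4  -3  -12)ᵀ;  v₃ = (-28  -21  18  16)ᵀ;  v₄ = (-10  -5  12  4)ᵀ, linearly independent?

linearly dependent

Form the 4×4 matrix with these as columns; its determinant is 0.
A zero determinant means the columns are linearly dependent.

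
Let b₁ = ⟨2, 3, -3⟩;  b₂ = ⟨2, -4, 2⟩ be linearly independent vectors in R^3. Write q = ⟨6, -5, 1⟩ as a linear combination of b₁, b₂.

Set up the augmented matrix [b₁ | b₂ | q] and row-reduce.
The system has the unique solution (a₁, a₂) = (1, 2).

q = b₁ + 2b₂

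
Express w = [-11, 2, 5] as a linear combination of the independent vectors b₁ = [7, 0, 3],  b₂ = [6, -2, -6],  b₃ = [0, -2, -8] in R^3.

w = b₁ - 3b₂ + 2b₃

Solve the system with b₁, b₂, b₃ as columns and w as the right-hand side.
Row-reducing the augmented matrix gives the unique coefficients (a₁, a₂, a₃) = (1, -3, 2).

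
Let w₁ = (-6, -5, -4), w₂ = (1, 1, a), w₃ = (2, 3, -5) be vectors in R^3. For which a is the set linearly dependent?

a = -1/8

Place the vectors as rows of a 3×3 matrix; dependence ⇔ determinant zero.
The determinant works out to 8*a + 1.
Setting this to zero gives a = -1/8.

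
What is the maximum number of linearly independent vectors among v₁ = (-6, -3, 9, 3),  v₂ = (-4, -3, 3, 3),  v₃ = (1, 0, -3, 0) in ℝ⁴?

2

Apply Gaussian elimination to the matrix whose rows are v₁, v₂, v₃.
There are 2 pivot columns, so rank = 2.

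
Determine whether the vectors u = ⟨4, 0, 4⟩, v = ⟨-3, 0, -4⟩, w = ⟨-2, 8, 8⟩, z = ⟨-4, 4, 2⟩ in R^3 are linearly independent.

There are 4 vectors in a 3-dimensional space, so they cannot be linearly independent.

linearly dependent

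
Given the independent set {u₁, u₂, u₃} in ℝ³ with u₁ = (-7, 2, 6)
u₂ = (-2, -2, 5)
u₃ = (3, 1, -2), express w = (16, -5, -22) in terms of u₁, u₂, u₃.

w = -3u₁ - 2u₂ - 3u₃

Solve the system with u₁, u₂, u₃ as columns and w as the right-hand side.
The system has the unique solution (α₁, α₂, α₃) = (-3, -2, -3).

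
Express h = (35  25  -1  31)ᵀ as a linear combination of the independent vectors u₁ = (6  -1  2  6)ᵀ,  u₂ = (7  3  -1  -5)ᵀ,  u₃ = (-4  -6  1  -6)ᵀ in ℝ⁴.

Set up the augmented matrix [u₁ | u₂ | u₃ | h] and row-reduce.
The system has the unique solution (α₁, α₂, α₃) = (2, 1, -4).

h = 2u₁ + u₂ - 4u₃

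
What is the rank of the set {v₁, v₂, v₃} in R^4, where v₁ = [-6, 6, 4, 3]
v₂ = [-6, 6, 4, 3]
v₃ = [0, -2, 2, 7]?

2

Apply Gaussian elimination to the matrix whose rows are v₁, v₂, v₃.
The echelon form has 2 nonzero rows, so the rank is 2.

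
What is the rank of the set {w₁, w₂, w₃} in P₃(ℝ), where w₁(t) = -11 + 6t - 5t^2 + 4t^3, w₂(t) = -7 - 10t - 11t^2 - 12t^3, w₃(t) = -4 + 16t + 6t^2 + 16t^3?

Use coordinates relative to {1, t, …, t^3}.
Form the matrix with w₁, w₂, w₃ as columns and reduce.
There are 2 pivot columns, so rank = 2.

rank 2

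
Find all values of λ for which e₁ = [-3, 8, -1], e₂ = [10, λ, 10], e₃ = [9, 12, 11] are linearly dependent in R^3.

The set is linearly dependent precisely when det[e₁; e₂; e₃] = 0.
Expanding, det = 80 - 24*λ.
Setting this to zero gives λ = 10/3.

λ = 10/3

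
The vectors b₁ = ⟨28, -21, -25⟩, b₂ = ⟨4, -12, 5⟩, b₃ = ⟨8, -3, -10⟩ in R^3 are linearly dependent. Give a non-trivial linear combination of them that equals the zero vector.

b₁ - b₂ - 3b₃ = 0

Set up α₁b₁ + … + α₃b₃ = 0 and solve the homogeneous system.
The free variable yields coefficients (1, -1, -3) (any nonzero multiple also works).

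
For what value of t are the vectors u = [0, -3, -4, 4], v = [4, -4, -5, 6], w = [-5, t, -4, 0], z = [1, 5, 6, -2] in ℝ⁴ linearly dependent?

t = -31/10

Place the vectors as rows of a 4×4 matrix; dependence ⇔ determinant zero.
Expanding, det = -60*t - 186.
Solving -60*t - 186 = 0 yields t = -31/10.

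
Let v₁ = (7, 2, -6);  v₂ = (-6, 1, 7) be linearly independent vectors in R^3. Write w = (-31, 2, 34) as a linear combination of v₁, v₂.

w = -v₁ + 4v₂

Write w = a₁v₁ + a₂v₂ and equate components.
Back-substitution yields (a₁, a₂) = (-1, 4).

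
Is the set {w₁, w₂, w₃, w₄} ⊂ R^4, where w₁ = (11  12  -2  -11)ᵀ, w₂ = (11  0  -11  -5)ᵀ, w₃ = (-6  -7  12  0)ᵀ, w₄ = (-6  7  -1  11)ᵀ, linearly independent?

linearly independent

Form the 4×4 matrix with these as columns; its determinant is -7413.
A nonzero determinant means the columns are linearly independent.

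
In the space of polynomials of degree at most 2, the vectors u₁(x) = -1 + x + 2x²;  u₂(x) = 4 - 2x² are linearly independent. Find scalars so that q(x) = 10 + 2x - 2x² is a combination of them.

Work in coordinates with respect to the standard basis {1, x, x²}.
Since u₁, u₂ are independent, the coefficients expressing q are uniquely determined by a linear system.
The system has the unique solution (α₁, α₂) = (2, 3).

q = 2u₁ + 3u₂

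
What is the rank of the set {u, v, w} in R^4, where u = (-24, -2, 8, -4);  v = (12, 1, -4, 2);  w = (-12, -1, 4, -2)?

Row-reduce the 3×4 matrix with these as rows.
Exactly 1 pivot survives; hence the rank is 1.

1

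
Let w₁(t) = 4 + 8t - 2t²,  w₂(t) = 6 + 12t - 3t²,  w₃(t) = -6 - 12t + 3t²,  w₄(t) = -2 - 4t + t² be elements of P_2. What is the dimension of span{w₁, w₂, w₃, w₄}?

dim = 1

Use coordinates relative to {1, t, t²}.
Form the matrix with w₁, w₂, w₃, w₄ as columns and reduce.
Exactly 1 pivot survives; hence the rank is 1.
(With 4 elements in a 3-dimensional space the rank is at most 3.)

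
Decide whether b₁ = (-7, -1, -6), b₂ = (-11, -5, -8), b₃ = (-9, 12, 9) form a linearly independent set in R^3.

Form the 3×3 matrix with these as columns; its determinant is 534.
A nonzero determinant means the columns are linearly independent.

linearly independent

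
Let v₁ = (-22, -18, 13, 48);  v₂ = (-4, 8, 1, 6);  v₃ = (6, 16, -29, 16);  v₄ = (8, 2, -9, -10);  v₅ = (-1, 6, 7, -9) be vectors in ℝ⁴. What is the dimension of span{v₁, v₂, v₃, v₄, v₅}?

3

Row-reduce the 5×4 matrix with these as rows.
The echelon form has 3 nonzero rows, so the rank is 3.
(With 5 elements in a 4-dimensional space the rank is at most 4.)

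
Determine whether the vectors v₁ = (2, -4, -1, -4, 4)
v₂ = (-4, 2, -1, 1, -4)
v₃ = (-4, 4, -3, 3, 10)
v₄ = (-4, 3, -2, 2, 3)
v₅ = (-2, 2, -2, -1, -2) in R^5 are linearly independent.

linearly dependent

Place the vectors as rows of a 5×5 matrix and reduce to echelon form.
The reduction yields 4 nonzero rows, so the rank is 4.
Since rank 4 < 5, the set is linearly dependent.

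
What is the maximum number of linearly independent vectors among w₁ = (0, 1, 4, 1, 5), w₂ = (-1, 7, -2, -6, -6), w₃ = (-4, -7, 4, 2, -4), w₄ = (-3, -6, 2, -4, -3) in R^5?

4

Form the matrix with w₁, w₂, w₃, w₄ as columns and reduce.
The echelon form has 4 nonzero rows, so the rank is 4.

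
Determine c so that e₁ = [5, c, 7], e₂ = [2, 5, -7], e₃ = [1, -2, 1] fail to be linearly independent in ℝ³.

c = -12

The set is linearly dependent precisely when det[e₁; e₂; e₃] = 0.
Cofactor expansion gives det = -9*c - 108.
This vanishes exactly when c = -12.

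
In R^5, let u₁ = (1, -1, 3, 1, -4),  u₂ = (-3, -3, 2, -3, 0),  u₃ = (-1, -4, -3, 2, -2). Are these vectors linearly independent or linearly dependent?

Row-reduce the matrix whose columns are u₁, u₂, u₃.
The reduction yields 3 nonzero rows, so the rank is 3.
Since rank = 3 (the number of vectors), the set is linearly independent.

linearly independent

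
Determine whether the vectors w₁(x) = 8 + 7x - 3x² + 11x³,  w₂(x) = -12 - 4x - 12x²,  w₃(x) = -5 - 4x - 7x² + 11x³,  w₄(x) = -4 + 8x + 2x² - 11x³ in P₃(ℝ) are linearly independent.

linearly independent

Take coordinates with respect to the standard basis {1, x, …, x³}.
The matrix [w₁|w₂|w₃|w₄] has determinant -11836.
A nonzero determinant means the columns are linearly independent.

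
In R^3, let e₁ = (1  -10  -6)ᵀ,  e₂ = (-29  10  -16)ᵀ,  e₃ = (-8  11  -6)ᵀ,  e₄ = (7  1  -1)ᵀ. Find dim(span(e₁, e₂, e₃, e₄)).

Row-reduce the 4×3 matrix with these as rows.
There are 3 pivot columns, so rank = 3.
(With 4 elements in a 3-dimensional space the rank is at most 3.)

3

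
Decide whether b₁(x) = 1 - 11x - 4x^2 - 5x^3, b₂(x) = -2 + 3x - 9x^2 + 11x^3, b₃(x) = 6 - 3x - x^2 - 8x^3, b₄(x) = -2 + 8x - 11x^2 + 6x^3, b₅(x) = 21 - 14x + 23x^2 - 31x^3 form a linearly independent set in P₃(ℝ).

linearly dependent

Take coordinates with respect to the standard basis {1, x, …, x^3}.
There are 5 vectors in a 4-dimensional space, so they cannot be linearly independent.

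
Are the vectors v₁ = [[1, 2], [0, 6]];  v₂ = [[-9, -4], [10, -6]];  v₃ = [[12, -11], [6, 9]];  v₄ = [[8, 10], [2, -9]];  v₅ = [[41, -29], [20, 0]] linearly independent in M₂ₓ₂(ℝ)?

linearly dependent

Write each element as a coordinate vector in ℝ⁴ using {E₁₁, E₁₂, E₂₁, E₂₂}.
There are 5 vectors in a 4-dimensional space, so they cannot be linearly independent.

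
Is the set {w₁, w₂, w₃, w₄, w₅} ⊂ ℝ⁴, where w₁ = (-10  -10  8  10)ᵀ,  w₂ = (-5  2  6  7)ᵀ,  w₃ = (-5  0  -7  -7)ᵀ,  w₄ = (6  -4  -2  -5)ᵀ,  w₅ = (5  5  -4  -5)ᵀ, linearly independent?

linearly dependent

There are 5 vectors in a 4-dimensional space, so they cannot be linearly independent.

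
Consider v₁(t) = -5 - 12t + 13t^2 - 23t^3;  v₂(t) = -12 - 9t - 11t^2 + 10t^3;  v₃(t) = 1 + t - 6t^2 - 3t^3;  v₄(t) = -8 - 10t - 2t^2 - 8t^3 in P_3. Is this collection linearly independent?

linearly dependent

Write each element as a coordinate vector in ℝ⁴ using {1, t, …, t^3}.
The matrix [v₁|v₂|v₃|v₄] has determinant 0.
A zero determinant means the columns are linearly dependent.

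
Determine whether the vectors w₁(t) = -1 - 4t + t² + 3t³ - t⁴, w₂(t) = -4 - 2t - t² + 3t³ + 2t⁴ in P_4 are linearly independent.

linearly independent

Take coordinates with respect to the standard basis {1, t, …, t⁴}.
Place the vectors as rows of a 2×5 matrix and reduce to echelon form.
The reduction yields 2 nonzero rows, so the rank is 2.
Since rank = 2 (the number of vectors), the set is linearly independent.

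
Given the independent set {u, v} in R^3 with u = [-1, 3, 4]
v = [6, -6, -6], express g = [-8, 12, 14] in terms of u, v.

Write g = a₁u + a₂v and equate components.
The system has the unique solution (a₁, a₂) = (2, -1).

g = 2u - v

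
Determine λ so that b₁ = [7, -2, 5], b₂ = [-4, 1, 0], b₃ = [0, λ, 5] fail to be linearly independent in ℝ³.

Place the vectors as rows of a 3×3 matrix; dependence ⇔ determinant zero.
Cofactor expansion gives det = -20*λ - 5.
Solving -20*λ - 5 = 0 yields λ = -1/4.

λ = -1/4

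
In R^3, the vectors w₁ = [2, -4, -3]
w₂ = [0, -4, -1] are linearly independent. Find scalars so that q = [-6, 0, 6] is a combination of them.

q = -3w₁ + 3w₂

Since w₁, w₂ are independent, the coefficients expressing q are uniquely determined by a linear system.
Row-reducing the augmented matrix gives the unique coefficients (α₁, α₂) = (-3, 3).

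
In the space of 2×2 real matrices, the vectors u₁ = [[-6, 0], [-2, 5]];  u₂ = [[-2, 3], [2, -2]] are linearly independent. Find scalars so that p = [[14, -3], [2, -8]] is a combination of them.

p = -2u₁ - u₂

Work in coordinates with respect to the standard basis {E₁₁, E₁₂, E₂₁, E₂₂}.
Solve the system with u₁, u₂ as columns and p as the right-hand side.
Back-substitution yields (a₁, a₂) = (-2, -1).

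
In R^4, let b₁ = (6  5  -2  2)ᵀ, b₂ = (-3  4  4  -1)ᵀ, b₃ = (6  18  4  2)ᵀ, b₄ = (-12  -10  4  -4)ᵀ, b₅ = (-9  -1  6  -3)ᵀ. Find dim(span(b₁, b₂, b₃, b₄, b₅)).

Apply Gaussian elimination to the matrix whose rows are b₁, b₂, b₃, b₄, b₅.
Reduction leaves 2 leading entries, giving rank 2.
(With 5 elements in a 4-dimensional space the rank is at most 4.)

2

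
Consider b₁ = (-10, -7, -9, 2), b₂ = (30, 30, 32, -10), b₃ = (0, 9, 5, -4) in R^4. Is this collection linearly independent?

Place the vectors as rows of a 3×4 matrix and reduce to echelon form.
The reduction yields 2 nonzero rows, so the rank is 2.
Since rank 2 < 3, the set is linearly dependent.
Indeed 3b₁ + b₂ - b₃ = 0.

linearly dependent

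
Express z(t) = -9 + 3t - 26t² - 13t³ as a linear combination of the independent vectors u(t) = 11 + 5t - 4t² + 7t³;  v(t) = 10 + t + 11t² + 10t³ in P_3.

Take coordinate vectors relative to {1, t, …, t³}.
Set up the augmented matrix [u | v | z] and row-reduce.
Back-substitution yields (c₁, c₂) = (1, -2).

z = u - 2v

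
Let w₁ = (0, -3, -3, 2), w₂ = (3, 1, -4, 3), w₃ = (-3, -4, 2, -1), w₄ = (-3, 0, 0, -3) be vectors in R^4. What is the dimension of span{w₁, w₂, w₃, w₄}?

Form the matrix with w₁, w₂, w₃, w₄ as columns and reduce.
Reduction leaves 4 leading entries, giving rank 4.

4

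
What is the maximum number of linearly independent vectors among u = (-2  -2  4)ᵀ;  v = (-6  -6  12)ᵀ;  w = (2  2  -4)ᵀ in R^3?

Row-reduce the 3×3 matrix with these as rows.
There is 1 pivot column, so rank = 1.

1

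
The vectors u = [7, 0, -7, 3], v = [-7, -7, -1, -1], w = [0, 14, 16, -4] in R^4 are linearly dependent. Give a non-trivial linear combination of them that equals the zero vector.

2u + 2v + w = 0

Set up α₁u + … + α₃w = 0 and solve the homogeneous system.
One solution (up to scaling) is (2, 2, 1).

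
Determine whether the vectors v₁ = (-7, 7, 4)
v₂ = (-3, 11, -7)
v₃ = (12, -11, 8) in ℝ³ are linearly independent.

linearly independent

Form the 3×3 matrix with these as columns; its determinant is -893.
A nonzero determinant means the columns are linearly independent.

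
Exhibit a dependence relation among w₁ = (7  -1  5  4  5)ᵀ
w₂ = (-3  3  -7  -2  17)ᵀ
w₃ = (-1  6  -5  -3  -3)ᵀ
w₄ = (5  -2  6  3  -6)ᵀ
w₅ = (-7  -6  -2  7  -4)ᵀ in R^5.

Row-reduce the matrix with w₁, w₂, w₃, w₄, w₅ as columns; the null space gives the coefficients.
One solution (up to scaling) is (1, -1, 0, -2, 0).

w₁ - w₂ - 2w₄ = 0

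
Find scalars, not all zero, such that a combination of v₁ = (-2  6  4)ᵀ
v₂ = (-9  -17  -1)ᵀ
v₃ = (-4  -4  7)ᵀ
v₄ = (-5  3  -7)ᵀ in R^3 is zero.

Set up α₁v₁ + … + α₄v₄ = 0 and solve the homogeneous system.
One solution (up to scaling) is (2, 1, -2, -1).

2v₁ + v₂ - 2v₃ - v₄ = 0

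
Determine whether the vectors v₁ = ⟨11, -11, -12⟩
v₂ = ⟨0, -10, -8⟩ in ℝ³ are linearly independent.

linearly independent

Row-reduce the matrix whose columns are v₁, v₂.
The reduction yields 2 nonzero rows, so the rank is 2.
Since rank = 2 (the number of vectors), the set is linearly independent.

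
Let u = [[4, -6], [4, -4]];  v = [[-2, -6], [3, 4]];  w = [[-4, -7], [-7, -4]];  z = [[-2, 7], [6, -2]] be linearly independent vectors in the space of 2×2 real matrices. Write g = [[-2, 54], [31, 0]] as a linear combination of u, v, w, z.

Work in coordinates with respect to the standard basis {E₁₁, E₁₂, E₂₁, E₂₂}.
Set up the augmented matrix [u | v | w | z | g] and row-reduce.
The system has the unique solution (α₁, …, α₄) = (-1, -1, -2, 4).

g = -u - v - 2w + 4z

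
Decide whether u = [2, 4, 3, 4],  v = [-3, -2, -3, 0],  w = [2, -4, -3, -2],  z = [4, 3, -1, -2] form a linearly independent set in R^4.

The matrix [u|v|w|z] has determinant 306.
A nonzero determinant means the columns are linearly independent.

linearly independent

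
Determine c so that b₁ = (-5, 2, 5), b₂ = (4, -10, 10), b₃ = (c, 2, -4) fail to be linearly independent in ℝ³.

The set is linearly dependent precisely when det[b₁; b₂; b₃] = 0.
The determinant works out to 70*c - 28.
Solving 70*c - 28 = 0 yields c = 2/5.

c = 2/5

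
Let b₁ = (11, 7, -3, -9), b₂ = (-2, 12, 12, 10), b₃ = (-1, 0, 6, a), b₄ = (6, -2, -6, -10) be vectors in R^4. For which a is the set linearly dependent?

a = -10

The vectors are dependent exactly when the determinant of the matrix with rows b₁, b₂, b₃, b₄ vanishes.
Expanding, det = -96*a - 960.
Solving -96*a - 960 = 0 yields a = -10.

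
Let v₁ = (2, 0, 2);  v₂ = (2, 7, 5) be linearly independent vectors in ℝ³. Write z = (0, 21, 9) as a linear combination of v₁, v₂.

Write z = a₁v₁ + a₂v₂ and equate components.
Back-substitution yields (a₁, a₂) = (-3, 3).

z = -3v₁ + 3v₂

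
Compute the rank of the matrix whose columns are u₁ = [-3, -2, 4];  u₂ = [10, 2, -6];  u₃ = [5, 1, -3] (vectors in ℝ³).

rank 2

Row-reduce the 3×3 matrix with these as rows.
The echelon form has 2 nonzero rows, so the rank is 2.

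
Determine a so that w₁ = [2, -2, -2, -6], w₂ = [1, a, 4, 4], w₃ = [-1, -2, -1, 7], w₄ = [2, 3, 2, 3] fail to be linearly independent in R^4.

a = 11/2

Dependence holds iff the 4×4 matrix [w₁ w₂ w₃ w₄] is singular.
Expanding, det = 374 - 68*a.
Setting this to zero gives a = 11/2.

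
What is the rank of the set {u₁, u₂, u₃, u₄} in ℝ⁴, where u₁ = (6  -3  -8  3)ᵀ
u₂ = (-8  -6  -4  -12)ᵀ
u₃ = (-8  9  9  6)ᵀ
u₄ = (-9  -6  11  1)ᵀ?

rank 4

Row-reduce the 4×4 matrix with these as rows.
There are 4 pivot columns, so rank = 4.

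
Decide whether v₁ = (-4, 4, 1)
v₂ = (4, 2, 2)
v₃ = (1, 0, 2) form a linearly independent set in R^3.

Form the 3×3 matrix with these as columns; its determinant is -42.
A nonzero determinant means the columns are linearly independent.

linearly independent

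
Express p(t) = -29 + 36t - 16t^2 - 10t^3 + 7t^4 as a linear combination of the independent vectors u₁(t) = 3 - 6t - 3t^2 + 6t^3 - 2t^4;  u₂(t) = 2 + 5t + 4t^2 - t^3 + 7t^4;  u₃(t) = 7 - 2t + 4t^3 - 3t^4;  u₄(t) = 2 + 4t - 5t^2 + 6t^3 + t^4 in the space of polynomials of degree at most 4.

p = -4u₁ - 2u₂ - 3u₃ + 4u₄

Take coordinate vectors relative to {1, t, …, t^4}.
Solve the system with u₁, u₂, u₃, u₄ as columns and p as the right-hand side.
Row-reducing the augmented matrix gives the unique coefficients (α₁, …, α₄) = (-4, -2, -3, 4).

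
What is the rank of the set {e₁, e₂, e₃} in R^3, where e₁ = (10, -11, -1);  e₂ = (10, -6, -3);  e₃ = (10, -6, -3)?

rank 2

Form the matrix with e₁, e₂, e₃ as columns and reduce.
Exactly 2 pivots survive; hence the rank is 2.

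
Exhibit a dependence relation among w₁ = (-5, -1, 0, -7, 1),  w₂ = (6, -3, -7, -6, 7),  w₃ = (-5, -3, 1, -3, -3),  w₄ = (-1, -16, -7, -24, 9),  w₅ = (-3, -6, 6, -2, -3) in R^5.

Solve the homogeneous system with w₁, w₂, w₃, w₄, w₅ as columns by row-reducing the coefficient matrix.
A generator of the null space is (1, 2, 1, -1, 1).

w₁ + 2w₂ + w₃ - w₄ + w₅ = 0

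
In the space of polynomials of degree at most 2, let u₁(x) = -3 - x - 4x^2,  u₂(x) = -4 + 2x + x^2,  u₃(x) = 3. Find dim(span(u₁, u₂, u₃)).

Use coordinates relative to {1, x, x^2}.
Put the 3×3 matrix [u₁|u₂|u₃] into echelon form.
Exactly 3 pivots survive; hence the rank is 3.

dim = 3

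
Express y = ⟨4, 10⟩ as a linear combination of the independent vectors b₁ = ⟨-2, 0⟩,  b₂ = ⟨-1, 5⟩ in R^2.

Write y = α₁b₁ + α₂b₂ and equate components.
The system has the unique solution (α₁, α₂) = (-3, 2).

y = -3b₁ + 2b₂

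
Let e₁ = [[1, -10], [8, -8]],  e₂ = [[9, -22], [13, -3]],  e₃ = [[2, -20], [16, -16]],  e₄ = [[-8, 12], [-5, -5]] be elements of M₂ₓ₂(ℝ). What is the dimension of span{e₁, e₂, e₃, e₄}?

2

Use coordinates relative to {E₁₁, E₁₂, E₂₁, E₂₂}.
Apply Gaussian elimination to the matrix whose rows are e₁, e₂, e₃, e₄.
Exactly 2 pivots survive; hence the rank is 2.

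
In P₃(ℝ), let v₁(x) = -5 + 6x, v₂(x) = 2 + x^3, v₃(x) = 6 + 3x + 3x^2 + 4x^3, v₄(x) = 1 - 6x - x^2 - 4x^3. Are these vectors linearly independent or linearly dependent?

Write each element as a coordinate vector in ℝ⁴ using {1, x, …, x^3}.
The matrix [v₁|v₂|v₃|v₄] has determinant 75.
A nonzero determinant means the columns are linearly independent.

linearly independent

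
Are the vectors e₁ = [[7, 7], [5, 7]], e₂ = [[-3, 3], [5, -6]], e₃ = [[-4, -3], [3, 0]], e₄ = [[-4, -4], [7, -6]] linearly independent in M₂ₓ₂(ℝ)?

linearly independent

Take coordinates with respect to the standard basis {E₁₁, E₁₂, E₂₁, E₂₂}.
The matrix [e₁|e₂|e₃|e₄] has determinant -2255.
A nonzero determinant means the columns are linearly independent.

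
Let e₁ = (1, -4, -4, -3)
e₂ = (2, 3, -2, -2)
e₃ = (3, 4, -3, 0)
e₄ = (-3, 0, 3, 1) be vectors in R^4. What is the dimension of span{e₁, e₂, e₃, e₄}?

4

Form the matrix with e₁, e₂, e₃, e₄ as columns and reduce.
There are 4 pivot columns, so rank = 4.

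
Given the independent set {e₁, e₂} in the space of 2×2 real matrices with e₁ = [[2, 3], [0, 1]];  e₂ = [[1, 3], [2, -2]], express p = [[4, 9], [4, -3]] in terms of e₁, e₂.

p = e₁ + 2e₂

Identify each element with its coordinate vector in ℝ⁴ via {E₁₁, E₁₂, E₂₁, E₂₂}.
Set up the augmented matrix [e₁ | e₂ | p] and row-reduce.
The system has the unique solution (a₁, a₂) = (1, 2).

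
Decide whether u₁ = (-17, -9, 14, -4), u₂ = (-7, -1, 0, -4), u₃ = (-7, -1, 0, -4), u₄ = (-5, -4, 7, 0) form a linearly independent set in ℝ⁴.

linearly dependent

Two of the vectors are equal, giving an immediate dependence.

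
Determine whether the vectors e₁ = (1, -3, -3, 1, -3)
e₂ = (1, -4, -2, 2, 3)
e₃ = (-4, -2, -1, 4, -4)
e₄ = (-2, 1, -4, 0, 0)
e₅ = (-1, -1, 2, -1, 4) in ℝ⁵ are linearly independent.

Form the 5×5 matrix with these as columns; its determinant is 1485.
A nonzero determinant means the columns are linearly independent.

linearly independent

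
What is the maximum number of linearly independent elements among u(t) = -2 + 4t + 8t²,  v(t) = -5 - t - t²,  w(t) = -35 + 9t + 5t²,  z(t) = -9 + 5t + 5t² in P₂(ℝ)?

Represent each element by its coordinate vector in ℝ³.
Form the matrix with u, v, w, z as columns and reduce.
The echelon form has 3 nonzero rows, so the rank is 3.
(With 4 elements in a 3-dimensional space the rank is at most 3.)

3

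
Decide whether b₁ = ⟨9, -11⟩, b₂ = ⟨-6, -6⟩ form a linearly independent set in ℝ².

Form the 2×2 matrix with these as columns; its determinant is -120.
A nonzero determinant means the columns are linearly independent.

linearly independent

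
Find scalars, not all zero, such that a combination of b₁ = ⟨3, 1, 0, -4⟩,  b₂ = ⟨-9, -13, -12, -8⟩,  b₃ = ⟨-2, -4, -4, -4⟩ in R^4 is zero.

b₁ + b₂ - 3b₃ = 0

Solve the homogeneous system with b₁, b₂, b₃ as columns by row-reducing the coefficient matrix.
One solution (up to scaling) is (1, 1, -3).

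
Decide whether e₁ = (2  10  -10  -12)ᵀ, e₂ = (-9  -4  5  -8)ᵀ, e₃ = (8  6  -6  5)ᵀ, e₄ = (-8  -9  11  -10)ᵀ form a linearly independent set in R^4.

linearly independent

Row-reduce the matrix whose columns are e₁, e₂, e₃, e₄.
The reduction yields 4 nonzero rows, so the rank is 4.
Since rank = 4 (the number of vectors), the set is linearly independent.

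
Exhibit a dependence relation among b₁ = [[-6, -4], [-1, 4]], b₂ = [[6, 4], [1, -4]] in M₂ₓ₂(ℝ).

Write each element as a vector in ℝ⁴ using {E₁₁, E₁₂, E₂₁, E₂₂}.
Set up α₁b₁ + α₂b₂ = 0 and solve the homogeneous system.
The free variable yields coefficients (1, 1) (any nonzero multiple also works).

b₁ + b₂ = 0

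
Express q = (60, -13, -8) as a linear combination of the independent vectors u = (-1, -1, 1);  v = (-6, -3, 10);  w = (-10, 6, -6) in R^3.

q = -2u - 3v - 4w

Solve the system with u, v, w as columns and q as the right-hand side.
Row-reducing the augmented matrix gives the unique coefficients (c₁, c₂, c₃) = (-2, -3, -4).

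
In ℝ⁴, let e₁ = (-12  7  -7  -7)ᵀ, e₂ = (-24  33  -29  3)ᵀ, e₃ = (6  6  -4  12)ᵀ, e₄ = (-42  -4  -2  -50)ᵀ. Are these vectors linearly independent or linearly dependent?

linearly dependent

The matrix [e₁|e₂|e₃|e₄] has determinant 0.
A zero determinant means the columns are linearly dependent.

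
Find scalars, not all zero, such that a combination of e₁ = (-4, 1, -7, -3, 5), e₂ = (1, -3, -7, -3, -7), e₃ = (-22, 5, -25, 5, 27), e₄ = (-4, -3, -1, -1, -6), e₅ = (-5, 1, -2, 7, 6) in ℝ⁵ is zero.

Set up α₁e₁ + … + α₅e₅ = 0 and solve the homogeneous system.
A generator of the null space is (3, 0, -1, 0, 2).

3e₁ - e₃ + 2e₅ = 0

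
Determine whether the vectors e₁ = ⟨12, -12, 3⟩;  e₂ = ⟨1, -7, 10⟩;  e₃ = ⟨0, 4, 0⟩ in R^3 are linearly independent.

Place the vectors as rows of a 3×3 matrix and reduce to echelon form.
The reduction yields 3 nonzero rows, so the rank is 3.
Since rank = 3 (the number of vectors), the set is linearly independent.

linearly independent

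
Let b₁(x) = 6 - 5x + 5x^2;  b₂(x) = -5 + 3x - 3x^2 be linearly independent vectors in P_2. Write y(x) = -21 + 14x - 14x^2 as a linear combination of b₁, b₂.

y = -b₁ + 3b₂

Work in coordinates with respect to the standard basis {1, x, x^2}.
Since b₁, b₂ are independent, the coefficients expressing y are uniquely determined by a linear system.
The system has the unique solution (a₁, a₂) = (-1, 3).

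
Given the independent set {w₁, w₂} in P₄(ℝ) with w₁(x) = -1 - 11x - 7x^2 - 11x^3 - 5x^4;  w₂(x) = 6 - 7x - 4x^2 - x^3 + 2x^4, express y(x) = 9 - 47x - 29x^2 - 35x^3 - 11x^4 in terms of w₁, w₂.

Identify each element with its coordinate vector in ℝ⁵ via {1, x, …, x^4}.
Solve the system with w₁, w₂ as columns and y as the right-hand side.
Back-substitution yields (c₁, c₂) = (3, 2).

y = 3w₁ + 2w₂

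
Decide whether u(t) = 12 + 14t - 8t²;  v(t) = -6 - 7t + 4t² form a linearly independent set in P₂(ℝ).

linearly dependent

Write each element as a coordinate vector in ℝ³ using {1, t, t²}.
One vector is a scalar multiple of another, so the set is dependent.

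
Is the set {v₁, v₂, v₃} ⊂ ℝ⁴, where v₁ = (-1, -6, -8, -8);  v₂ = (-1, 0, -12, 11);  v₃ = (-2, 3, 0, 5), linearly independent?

linearly independent

Row-reduce the matrix whose columns are v₁, v₂, v₃.
The reduction yields 3 nonzero rows, so the rank is 3.
Since rank = 3 (the number of vectors), the set is linearly independent.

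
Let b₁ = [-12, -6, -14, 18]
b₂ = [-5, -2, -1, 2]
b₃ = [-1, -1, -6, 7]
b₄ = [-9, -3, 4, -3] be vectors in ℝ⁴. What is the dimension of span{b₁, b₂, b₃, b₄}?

Form the matrix with b₁, b₂, b₃, b₄ as columns and reduce.
Exactly 2 pivots survive; hence the rank is 2.

2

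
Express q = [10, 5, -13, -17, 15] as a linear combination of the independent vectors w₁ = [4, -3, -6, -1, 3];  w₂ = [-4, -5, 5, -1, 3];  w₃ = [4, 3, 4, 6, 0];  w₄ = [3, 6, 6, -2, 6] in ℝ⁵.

Since w₁, w₂, w₃, w₄ are independent, the coefficients expressing q are uniquely determined by a linear system.
The system has the unique solution (α₁, …, α₄) = (2, -1, -2, 2).

q = 2w₁ - w₂ - 2w₃ + 2w₄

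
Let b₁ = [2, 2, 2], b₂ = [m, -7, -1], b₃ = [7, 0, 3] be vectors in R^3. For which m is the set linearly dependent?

m = 7

The set is linearly dependent precisely when det[b₁; b₂; b₃] = 0.
Expanding, det = 42 - 6*m.
Solving 42 - 6*m = 0 yields m = 7.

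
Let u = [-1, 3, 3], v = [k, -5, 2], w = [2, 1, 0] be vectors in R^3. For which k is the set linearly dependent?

k = -44/3

The vectors are dependent exactly when the determinant of the matrix with rows u, v, w vanishes.
The determinant works out to 3*k + 44.
This vanishes exactly when k = -44/3.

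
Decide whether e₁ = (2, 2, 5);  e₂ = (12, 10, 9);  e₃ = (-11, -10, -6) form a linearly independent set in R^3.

The matrix [e₁|e₂|e₃] has determinant -44.
A nonzero determinant means the columns are linearly independent.

linearly independent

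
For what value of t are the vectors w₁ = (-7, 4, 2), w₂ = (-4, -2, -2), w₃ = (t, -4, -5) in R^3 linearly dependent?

Place the vectors as rows of a 3×3 matrix; dependence ⇔ determinant zero.
Expanding, det = -4*t - 62.
Setting this to zero gives t = -31/2.

t = -31/2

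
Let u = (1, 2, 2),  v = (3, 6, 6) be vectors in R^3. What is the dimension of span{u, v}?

1

Apply Gaussian elimination to the matrix whose rows are u, v.
The echelon form has 1 nonzero row, so the rank is 1.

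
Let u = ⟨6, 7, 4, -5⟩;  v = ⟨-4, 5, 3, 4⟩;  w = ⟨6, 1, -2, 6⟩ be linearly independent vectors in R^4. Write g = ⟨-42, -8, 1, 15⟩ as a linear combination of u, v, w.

g = -3u + 3v - 2w

Set up the augmented matrix [u | v | w | g] and row-reduce.
Row-reducing the augmented matrix gives the unique coefficients (a₁, a₂, a₃) = (-3, 3, -2).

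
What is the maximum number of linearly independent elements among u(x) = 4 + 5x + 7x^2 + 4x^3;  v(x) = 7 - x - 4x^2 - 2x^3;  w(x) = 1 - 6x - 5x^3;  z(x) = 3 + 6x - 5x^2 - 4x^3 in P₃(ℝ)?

Pass to coordinate vectors with respect to the basis {1, x, …, x^3}.
Row-reduce the 4×4 matrix with these as rows.
Reduction leaves 4 leading entries, giving rank 4.

4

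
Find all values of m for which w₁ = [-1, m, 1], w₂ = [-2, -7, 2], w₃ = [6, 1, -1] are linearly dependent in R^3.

The set is linearly dependent precisely when det[w₁; w₂; w₃] = 0.
Cofactor expansion gives det = 10*m + 35.
Setting this to zero gives m = -7/2.

m = -7/2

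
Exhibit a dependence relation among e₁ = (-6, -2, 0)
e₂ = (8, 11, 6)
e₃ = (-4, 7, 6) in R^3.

2e₁ + e₂ - e₃ = 0

Write the vectors as columns of a matrix and find a nonzero vector in its null space.
A generator of the null space is (2, 1, -1).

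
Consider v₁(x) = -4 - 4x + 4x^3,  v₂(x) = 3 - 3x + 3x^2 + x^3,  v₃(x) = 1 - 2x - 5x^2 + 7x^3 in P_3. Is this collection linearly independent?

Write each element as a coordinate vector in ℝ⁴ using {1, x, …, x^3}.
Place the vectors as rows of a 3×4 matrix and reduce to echelon form.
The reduction yields 3 nonzero rows, so the rank is 3.
Since rank = 3 (the number of vectors), the set is linearly independent.

linearly independent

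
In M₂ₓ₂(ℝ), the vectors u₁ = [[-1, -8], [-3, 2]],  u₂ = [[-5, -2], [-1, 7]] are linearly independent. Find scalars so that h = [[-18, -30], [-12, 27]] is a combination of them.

h = 3u₁ + 3u₂

Identify each element with its coordinate vector in ℝ⁴ via {E₁₁, E₁₂, E₂₁, E₂₂}.
Set up the augmented matrix [u₁ | u₂ | h] and row-reduce.
The system has the unique solution (α₁, α₂) = (3, 3).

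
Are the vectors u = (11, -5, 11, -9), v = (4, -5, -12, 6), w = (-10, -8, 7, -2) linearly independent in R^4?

linearly independent

Row-reduce the matrix whose columns are u, v, w.
The reduction yields 3 nonzero rows, so the rank is 3.
Since rank = 3 (the number of vectors), the set is linearly independent.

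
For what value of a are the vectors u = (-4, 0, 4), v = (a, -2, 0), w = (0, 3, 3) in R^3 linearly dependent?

The set is linearly dependent precisely when det[u; v; w] = 0.
The determinant works out to 12*a + 24.
This vanishes exactly when a = -2.

a = -2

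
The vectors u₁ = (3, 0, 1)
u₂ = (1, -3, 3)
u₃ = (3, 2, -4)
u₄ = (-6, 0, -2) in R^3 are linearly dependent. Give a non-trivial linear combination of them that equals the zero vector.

2u₁ + u₄ = 0

Write the vectors as columns of a matrix and find a nonzero vector in its null space.
One solution (up to scaling) is (2, 0, 0, 1).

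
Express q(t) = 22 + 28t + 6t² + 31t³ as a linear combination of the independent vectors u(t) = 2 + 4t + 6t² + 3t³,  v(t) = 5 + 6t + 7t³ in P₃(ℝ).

q = u + 4v

Identify each element with its coordinate vector in ℝ⁴ via {1, t, …, t³}.
Since u, v are independent, the coefficients expressing q are uniquely determined by a linear system.
Row-reducing the augmented matrix gives the unique coefficients (α₁, α₂) = (1, 4).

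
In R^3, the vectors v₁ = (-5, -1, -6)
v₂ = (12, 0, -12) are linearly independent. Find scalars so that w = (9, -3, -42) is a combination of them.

w = 3v₁ + 2v₂

Since v₁, v₂ are independent, the coefficients expressing w are uniquely determined by a linear system.
Row-reducing the augmented matrix gives the unique coefficients (a₁, a₂) = (3, 2).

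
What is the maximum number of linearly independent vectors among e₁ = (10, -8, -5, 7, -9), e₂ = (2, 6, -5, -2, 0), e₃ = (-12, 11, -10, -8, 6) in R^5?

3

Put the 5×3 matrix [e₁|e₂|e₃] into echelon form.
The echelon form has 3 nonzero rows, so the rank is 3.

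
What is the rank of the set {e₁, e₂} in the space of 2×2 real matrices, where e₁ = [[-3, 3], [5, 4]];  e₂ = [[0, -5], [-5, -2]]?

Pass to coordinate vectors with respect to the basis {E₁₁, E₁₂, E₂₁, E₂₂}.
Put the 4×2 matrix [e₁|e₂] into echelon form.
There are 2 pivot columns, so rank = 2.

2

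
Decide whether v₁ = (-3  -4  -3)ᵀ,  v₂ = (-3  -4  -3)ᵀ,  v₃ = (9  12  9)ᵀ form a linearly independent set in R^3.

linearly dependent

Two of the vectors are equal, giving an immediate dependence.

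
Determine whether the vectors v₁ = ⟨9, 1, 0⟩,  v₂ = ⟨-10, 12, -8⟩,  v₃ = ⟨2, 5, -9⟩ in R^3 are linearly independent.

Form the 3×3 matrix with these as columns; its determinant is -718.
A nonzero determinant means the columns are linearly independent.

linearly independent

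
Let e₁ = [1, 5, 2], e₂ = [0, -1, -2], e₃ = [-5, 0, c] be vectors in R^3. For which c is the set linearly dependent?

c = 40

The vectors are dependent exactly when the determinant of the matrix with rows e₁, e₂, e₃ vanishes.
Expanding, det = 40 - c.
This vanishes exactly when c = 40.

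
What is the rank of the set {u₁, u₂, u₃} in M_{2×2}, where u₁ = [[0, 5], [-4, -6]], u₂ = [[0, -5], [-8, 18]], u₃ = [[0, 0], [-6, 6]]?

rank 2

Pass to coordinate vectors with respect to the basis {E₁₁, E₁₂, E₂₁, E₂₂}.
Row-reduce the 3×4 matrix with these as rows.
The echelon form has 2 nonzero rows, so the rank is 2.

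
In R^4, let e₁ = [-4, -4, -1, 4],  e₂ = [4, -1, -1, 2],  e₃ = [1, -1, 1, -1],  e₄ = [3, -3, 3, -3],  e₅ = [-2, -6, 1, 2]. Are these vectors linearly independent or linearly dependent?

linearly dependent

There are 5 vectors in a 4-dimensional space, so they cannot be linearly independent.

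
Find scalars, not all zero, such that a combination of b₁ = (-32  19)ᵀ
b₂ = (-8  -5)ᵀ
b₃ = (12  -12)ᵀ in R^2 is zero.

b₁ - b₂ + 2b₃ = 0

Set up α₁b₁ + … + α₃b₃ = 0 and solve the homogeneous system.
The free variable yields coefficients (1, -1, 2) (any nonzero multiple also works).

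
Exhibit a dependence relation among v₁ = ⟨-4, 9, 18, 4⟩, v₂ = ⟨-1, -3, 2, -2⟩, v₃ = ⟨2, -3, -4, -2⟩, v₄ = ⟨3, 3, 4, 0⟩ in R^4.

Row-reduce the matrix with v₁, v₂, v₃, v₄ as columns; the null space gives the coefficients.
A generator of the null space is (1, -1, 3, -1).

v₁ - v₂ + 3v₃ - v₄ = 0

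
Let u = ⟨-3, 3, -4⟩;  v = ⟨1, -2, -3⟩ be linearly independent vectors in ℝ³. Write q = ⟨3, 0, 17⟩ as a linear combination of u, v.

q = -2u - 3v

Set up the augmented matrix [u | v | q] and row-reduce.
Row-reducing the augmented matrix gives the unique coefficients (c₁, c₂) = (-2, -3).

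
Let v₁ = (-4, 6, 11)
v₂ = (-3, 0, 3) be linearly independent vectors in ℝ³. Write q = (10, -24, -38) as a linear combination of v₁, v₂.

Since v₁, v₂ are independent, the coefficients expressing q are uniquely determined by a linear system.
The system has the unique solution (c₁, c₂) = (-4, 2).

q = -4v₁ + 2v₂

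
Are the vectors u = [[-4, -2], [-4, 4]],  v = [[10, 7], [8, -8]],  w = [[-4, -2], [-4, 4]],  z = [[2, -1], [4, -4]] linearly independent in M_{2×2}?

linearly dependent

Write each element as a coordinate vector in ℝ⁴ using {E₁₁, E₁₂, E₂₁, E₂₂}.
Two of the vectors are equal, giving an immediate dependence.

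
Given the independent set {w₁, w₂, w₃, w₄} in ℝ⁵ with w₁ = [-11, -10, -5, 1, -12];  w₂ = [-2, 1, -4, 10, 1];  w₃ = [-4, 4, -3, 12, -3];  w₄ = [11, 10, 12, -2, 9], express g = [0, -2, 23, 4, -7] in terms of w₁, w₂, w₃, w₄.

g = 4w₁ + 2w₂ - w₃ + 4w₄

Set up the augmented matrix [w₁ | w₂ | w₃ | w₄ | g] and row-reduce.
Back-substitution yields (α₁, …, α₄) = (4, 2, -1, 4).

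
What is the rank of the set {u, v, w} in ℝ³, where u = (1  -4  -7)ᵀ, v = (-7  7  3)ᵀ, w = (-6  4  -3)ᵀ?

rank 3

Apply Gaussian elimination to the matrix whose rows are u, v, w.
Reduction leaves 3 leading entries, giving rank 3.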